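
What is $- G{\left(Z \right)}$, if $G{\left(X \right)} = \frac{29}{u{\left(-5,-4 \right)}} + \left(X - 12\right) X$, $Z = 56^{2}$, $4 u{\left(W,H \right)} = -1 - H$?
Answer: $- \frac{29390708}{3} \approx -9.7969 \cdot 10^{6}$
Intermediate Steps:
$u{\left(W,H \right)} = - \frac{1}{4} - \frac{H}{4}$ ($u{\left(W,H \right)} = \frac{-1 - H}{4} = - \frac{1}{4} - \frac{H}{4}$)
$Z = 3136$
$G{\left(X \right)} = \frac{116}{3} + X \left(-12 + X\right)$ ($G{\left(X \right)} = \frac{29}{- \frac{1}{4} - -1} + \left(X - 12\right) X = \frac{29}{- \frac{1}{4} + 1} + \left(-12 + X\right) X = \frac{29}{\frac{3}{4}} + X \left(-12 + X\right) = 29 \cdot \frac{4}{3} + X \left(-12 + X\right) = \frac{116}{3} + X \left(-12 + X\right)$)
$- G{\left(Z \right)} = - (\frac{116}{3} + 3136^{2} - 37632) = - (\frac{116}{3} + 9834496 - 37632) = \left(-1\right) \frac{29390708}{3} = - \frac{29390708}{3}$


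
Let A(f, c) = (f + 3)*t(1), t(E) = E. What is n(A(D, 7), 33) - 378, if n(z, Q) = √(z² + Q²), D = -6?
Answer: -378 + 3*√122 ≈ -344.86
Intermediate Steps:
A(f, c) = 3 + f (A(f, c) = (f + 3)*1 = (3 + f)*1 = 3 + f)
n(z, Q) = √(Q² + z²)
n(A(D, 7), 33) - 378 = √(33² + (3 - 6)²) - 378 = √(1089 + (-3)²) - 378 = √(1089 + 9) - 378 = √1098 - 378 = 3*√122 - 378 = -378 + 3*√122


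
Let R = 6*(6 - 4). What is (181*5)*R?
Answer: 10860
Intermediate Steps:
R = 12 (R = 6*2 = 12)
(181*5)*R = (181*5)*12 = 905*12 = 10860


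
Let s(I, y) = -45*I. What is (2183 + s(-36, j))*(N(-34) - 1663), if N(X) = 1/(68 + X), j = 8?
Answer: -215025423/34 ≈ -6.3243e+6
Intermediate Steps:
(2183 + s(-36, j))*(N(-34) - 1663) = (2183 - 45*(-36))*(1/(68 - 34) - 1663) = (2183 + 1620)*(1/34 - 1663) = 3803*(1/34 - 1663) = 3803*(-56541/34) = -215025423/34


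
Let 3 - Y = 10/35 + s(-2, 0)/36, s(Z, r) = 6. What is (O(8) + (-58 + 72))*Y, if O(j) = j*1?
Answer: 1177/21 ≈ 56.048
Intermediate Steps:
O(j) = j
Y = 107/42 (Y = 3 - (10/35 + 6/36) = 3 - (10*(1/35) + 6*(1/36)) = 3 - (2/7 + 1/6) = 3 - 1*19/42 = 3 - 19/42 = 107/42 ≈ 2.5476)
(O(8) + (-58 + 72))*Y = (8 + (-58 + 72))*(107/42) = (8 + 14)*(107/42) = 22*(107/42) = 1177/21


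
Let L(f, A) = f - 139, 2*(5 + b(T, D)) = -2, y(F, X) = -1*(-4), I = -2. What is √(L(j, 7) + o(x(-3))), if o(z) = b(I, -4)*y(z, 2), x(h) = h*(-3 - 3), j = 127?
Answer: 6*I ≈ 6.0*I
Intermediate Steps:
y(F, X) = 4
b(T, D) = -6 (b(T, D) = -5 + (½)*(-2) = -5 - 1 = -6)
L(f, A) = -139 + f
x(h) = -6*h (x(h) = h*(-6) = -6*h)
o(z) = -24 (o(z) = -6*4 = -24)
√(L(j, 7) + o(x(-3))) = √((-139 + 127) - 24) = √(-12 - 24) = √(-36) = 6*I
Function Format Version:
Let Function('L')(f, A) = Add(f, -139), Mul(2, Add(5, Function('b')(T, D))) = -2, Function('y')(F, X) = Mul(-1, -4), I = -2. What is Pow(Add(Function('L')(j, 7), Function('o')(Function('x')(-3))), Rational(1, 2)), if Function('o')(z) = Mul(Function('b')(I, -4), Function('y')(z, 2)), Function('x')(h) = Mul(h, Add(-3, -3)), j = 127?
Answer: Mul(6, I) ≈ Mul(6.0000, I)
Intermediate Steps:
Function('y')(F, X) = 4
Function('b')(T, D) = -6 (Function('b')(T, D) = Add(-5, Mul(Rational(1, 2), -2)) = Add(-5, -1) = -6)
Function('L')(f, A) = Add(-139, f)
Function('x')(h) = Mul(-6, h) (Function('x')(h) = Mul(h, -6) = Mul(-6, h))
Function('o')(z) = -24 (Function('o')(z) = Mul(-6, 4) = -24)
Pow(Add(Function('L')(j, 7), Function('o')(Function('x')(-3))), Rational(1, 2)) = Pow(Add(Add(-139, 127), -24), Rational(1, 2)) = Pow(Add(-12, -24), Rational(1, 2)) = Pow(-36, Rational(1, 2)) = Mul(6, I)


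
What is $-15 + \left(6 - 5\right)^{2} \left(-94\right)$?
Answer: $-109$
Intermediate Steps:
$-15 + \left(6 - 5\right)^{2} \left(-94\right) = -15 + 1^{2} \left(-94\right) = -15 + 1 \left(-94\right) = -15 - 94 = -109$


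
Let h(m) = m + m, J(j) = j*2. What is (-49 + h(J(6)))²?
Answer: 625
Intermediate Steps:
J(j) = 2*j
h(m) = 2*m
(-49 + h(J(6)))² = (-49 + 2*(2*6))² = (-49 + 2*12)² = (-49 + 24)² = (-25)² = 625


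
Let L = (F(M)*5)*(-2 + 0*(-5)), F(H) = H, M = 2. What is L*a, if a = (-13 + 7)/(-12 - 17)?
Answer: -120/29 ≈ -4.1379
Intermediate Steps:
a = 6/29 (a = -6/(-29) = -6*(-1/29) = 6/29 ≈ 0.20690)
L = -20 (L = (2*5)*(-2 + 0*(-5)) = 10*(-2 + 0) = 10*(-2) = -20)
L*a = -20*6/29 = -120/29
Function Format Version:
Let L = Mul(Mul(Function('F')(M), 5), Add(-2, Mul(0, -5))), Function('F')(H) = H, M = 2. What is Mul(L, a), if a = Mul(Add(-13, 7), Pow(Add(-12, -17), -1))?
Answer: Rational(-120, 29) ≈ -4.1379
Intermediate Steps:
a = Rational(6, 29) (a = Mul(-6, Pow(-29, -1)) = Mul(-6, Rational(-1, 29)) = Rational(6, 29) ≈ 0.20690)
L = -20 (L = Mul(Mul(2, 5), Add(-2, Mul(0, -5))) = Mul(10, Add(-2, 0)) = Mul(10, -2) = -20)
Mul(L, a) = Mul(-20, Rational(6, 29)) = Rational(-120, 29)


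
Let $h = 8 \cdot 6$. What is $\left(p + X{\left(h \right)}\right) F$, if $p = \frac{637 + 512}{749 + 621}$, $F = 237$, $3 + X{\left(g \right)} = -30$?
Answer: $- \frac{10442457}{1370} \approx -7622.2$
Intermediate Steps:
$h = 48$
$X{\left(g \right)} = -33$ ($X{\left(g \right)} = -3 - 30 = -33$)
$p = \frac{1149}{1370} \approx 0.83869$
$\left(p + X{\left(h \right)}\right) F = \left(\frac{1149}{1370} - 33\right) 237 = \left(- \frac{44061}{1370}\right) 237 = - \frac{10442457}{1370}$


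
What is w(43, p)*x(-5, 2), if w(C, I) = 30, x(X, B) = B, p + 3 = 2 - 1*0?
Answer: 60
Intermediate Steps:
p = -1 (p = -3 + (2 - 1*0) = -3 + (2 + 0) = -3 + 2 = -1)
w(43, p)*x(-5, 2) = 30*2 = 60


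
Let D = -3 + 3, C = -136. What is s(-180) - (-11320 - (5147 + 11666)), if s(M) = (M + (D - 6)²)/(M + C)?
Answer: 2222543/79 ≈ 28133.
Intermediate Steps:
D = 0
s(M) = (36 + M)/(-136 + M) (s(M) = (M + (0 - 6)²)/(M - 136) = (M + (-6)²)/(-136 + M) = (M + 36)/(-136 + M) = (36 + M)/(-136 + M))
s(-180) - (-11320 - (5147 + 11666)) = (36 - 180)/(-136 - 180) - (-11320 - (5147 + 11666)) = -144/(-316) - (-11320 - 1*16813) = -1/316*(-144) - (-11320 - 16813) = 36/79 - 1*(-28133) = 36/79 + 28133 = 2222543/79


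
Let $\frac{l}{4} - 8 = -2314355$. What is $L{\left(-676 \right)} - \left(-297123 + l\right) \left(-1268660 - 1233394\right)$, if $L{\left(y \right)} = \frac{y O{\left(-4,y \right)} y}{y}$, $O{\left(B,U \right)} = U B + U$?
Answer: $-23905903836522$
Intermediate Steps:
$l = -9257388$ ($l = 32 + 4 \left(-2314355\right) = 32 - 9257420 = -9257388$)
$O{\left(B,U \right)} = U + B U$ ($O{\left(B,U \right)} = B U + U = U + B U$)
$L{\left(y \right)} = - 3 y^{2}$ ($L{\left(y \right)} = \frac{y y \left(1 - 4\right) y}{y} = \frac{y y \left(-3\right) y}{y} = \frac{y \left(- 3 y\right) y}{y} = \frac{- 3 y^{2} y}{y} = \frac{\left(-3\right) y^{3}}{y} = - 3 y^{2}$)
$L{\left(-676 \right)} - \left(-297123 + l\right) \left(-1268660 - 1233394\right) = - 3 \left(-676\right)^{2} - \left(-297123 - 9257388\right) \left(-1268660 - 1233394\right) = \left(-3\right) 456976 - \left(-9554511\right) \left(-2502054\right) = -1370928 - 23905902465594 = -23905903836522$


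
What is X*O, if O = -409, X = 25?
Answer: -10225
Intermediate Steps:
X*O = 25*(-409) = -10225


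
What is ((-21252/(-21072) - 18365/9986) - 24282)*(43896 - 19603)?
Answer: -5172095517436239/8767708 ≈ -5.8990e+8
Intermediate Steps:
((-21252/(-21072) - 18365/9986) - 24282)*(43896 - 19603) = ((-21252*(-1/21072) - 18365*1/9986) - 24282)*24293 = ((1771/1756 - 18365/9986) - 24282)*24293 = (-7281867/8767708 - 24282)*24293 = -212904767523/8767708*24293 = -5172095517436239/8767708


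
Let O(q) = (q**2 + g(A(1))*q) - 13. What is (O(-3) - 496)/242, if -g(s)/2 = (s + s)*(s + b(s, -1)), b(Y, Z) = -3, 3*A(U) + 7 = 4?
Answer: -226/121 ≈ -1.8678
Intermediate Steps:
A(U) = -1 (A(U) = -7/3 + (1/3)*4 = -7/3 + 4/3 = -1)
g(s) = -4*s*(-3 + s) (g(s) = -2*(s + s)*(s - 3) = -2*2*s*(-3 + s) = -4*s*(-3 + s))
O(q) = -13 + q**2 - 16*q (O(q) = (q**2 + (4*(-1)*(3 - 1*(-1)))*q) - 13 = (q**2 + (4*(-1)*(3 + 1))*q) - 13 = (q**2 + (4*(-1)*4)*q) - 13 = (q**2 - 16*q) - 13 = -13 + q**2 - 16*q)
(O(-3) - 496)/242 = ((-13 + (-3)**2 - 16*(-3)) - 496)/242 = ((-13 + 9 + 48) - 496)*(1/242) = (44 - 496)*(1/242) = -452*1/242 = -226/121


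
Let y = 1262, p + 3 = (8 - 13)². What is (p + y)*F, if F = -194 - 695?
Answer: -1141476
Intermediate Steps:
p = 22 (p = -3 + (8 - 13)² = -3 + (-5)² = -3 + 25 = 22)
F = -889
(p + y)*F = (22 + 1262)*(-889) = 1284*(-889) = -1141476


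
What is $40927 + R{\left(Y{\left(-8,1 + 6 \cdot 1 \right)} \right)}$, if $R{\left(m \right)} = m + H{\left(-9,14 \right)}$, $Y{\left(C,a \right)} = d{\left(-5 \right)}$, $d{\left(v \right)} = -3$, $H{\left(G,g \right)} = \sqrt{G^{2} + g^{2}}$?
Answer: $40924 + \sqrt{277} \approx 40941.0$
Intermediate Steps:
$Y{\left(C,a \right)} = -3$
$R{\left(m \right)} = m + \sqrt{277}$ ($R{\left(m \right)} = m + \sqrt{\left(-9\right)^{2} + 14^{2}} = m + \sqrt{81 + 196} = m + \sqrt{277}$)
$40927 + R{\left(Y{\left(-8,1 + 6 \cdot 1 \right)} \right)} = 40927 - \left(3 - \sqrt{277}\right) = 40924 + \sqrt{277}$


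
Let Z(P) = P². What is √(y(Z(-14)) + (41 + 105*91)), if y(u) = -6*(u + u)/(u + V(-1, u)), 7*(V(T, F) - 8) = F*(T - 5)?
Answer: 4*√5361/3 ≈ 97.625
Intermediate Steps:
V(T, F) = 8 + F*(-5 + T)/7 (V(T, F) = 8 + (F*(T - 5))/7 = 8 + (F*(-5 + T))/7 = 8 + F*(-5 + T)/7)
y(u) = -12*u/(8 + u/7) (y(u) = -6*(u + u)/(u + (8 - 5*u/7 + (⅐)*u*(-1))) = -6*2*u/(u + (8 - 5*u/7 - u/7)) = -6*2*u/(u + (8 - 6*u/7)) = -6*2*u/(8 + u/7) = -12*u/(8 + u/7))
√(y(Z(-14)) + (41 + 105*91)) = √(-84*(-14)²/(56 + (-14)²) + (41 + 105*91)) = √(-84*196/(56 + 196) + (41 + 9555)) = √(-84*196/252 + 9596) = √(-84*196*1/252 + 9596) = √(-196/3 + 9596) = √(28592/3) = 4*√5361/3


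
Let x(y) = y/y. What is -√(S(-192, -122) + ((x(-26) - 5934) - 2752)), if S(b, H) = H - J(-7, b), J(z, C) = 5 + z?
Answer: -I*√8805 ≈ -93.835*I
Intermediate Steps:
x(y) = 1
S(b, H) = 2 + H (S(b, H) = H - (5 - 7) = H - 1*(-2) = H + 2 = 2 + H)
-√(S(-192, -122) + ((x(-26) - 5934) - 2752)) = -√((2 - 122) + ((1 - 5934) - 2752)) = -√(-120 + (-5933 - 2752)) = -√(-120 - 8685) = -√(-8805) = -I*√8805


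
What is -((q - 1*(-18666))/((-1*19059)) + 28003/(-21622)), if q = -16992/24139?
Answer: 7541749449869/3315843258674 ≈ 2.2745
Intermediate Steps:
q = -16992/24139 (q = -16992*1/24139 = -16992/24139 ≈ -0.70392)
-((q - 1*(-18666))/((-1*19059)) + 28003/(-21622)) = -((-16992/24139 - 1*(-18666))/((-1*19059)) + 28003/(-21622)) = -((-16992/24139 + 18666)/(-19059) + 28003*(-1/21622)) = -((450561582/24139)*(-1/19059) - 28003/21622) = -(-150187194/153355067 - 28003/21622) = -1*(-7541749449869/3315843258674) = 7541749449869/3315843258674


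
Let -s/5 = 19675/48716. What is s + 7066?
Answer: 344128881/48716 ≈ 7064.0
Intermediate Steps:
s = -98375/48716 ≈ -2.0194
s + 7066 = -98375/48716 + 7066 = 344128881/48716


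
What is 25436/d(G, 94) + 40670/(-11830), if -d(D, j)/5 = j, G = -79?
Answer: -2285877/39715 ≈ -57.557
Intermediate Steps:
d(D, j) = -5*j
25436/d(G, 94) + 40670/(-11830) = 25436/((-5*94)) + 40670/(-11830) = 25436/(-470) + 40670*(-1/11830) = 25436*(-1/470) - 581/169 = -12718/235 - 581/169 = -2285877/39715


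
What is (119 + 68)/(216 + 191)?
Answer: 17/37 ≈ 0.45946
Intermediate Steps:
(119 + 68)/(216 + 191) = 187/407 = 187*(1/407) = 17/37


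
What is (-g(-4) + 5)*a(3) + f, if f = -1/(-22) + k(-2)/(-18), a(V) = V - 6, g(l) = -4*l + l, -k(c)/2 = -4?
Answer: 4079/198 ≈ 20.601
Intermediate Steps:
k(c) = 8 (k(c) = -2*(-4) = 8)
g(l) = -3*l
a(V) = -6 + V
f = -79/198 (f = -1/(-22) + 8/(-18) = -1*(-1/22) + 8*(-1/18) = 1/22 - 4/9 = -79/198 ≈ -0.39899)
(-g(-4) + 5)*a(3) + f = (-(-3)*(-4) + 5)*(-6 + 3) - 79/198 = (-1*12 + 5)*(-3) - 79/198 = (-12 + 5)*(-3) - 79/198 = -7*(-3) - 79/198 = 21 - 79/198 = 4079/198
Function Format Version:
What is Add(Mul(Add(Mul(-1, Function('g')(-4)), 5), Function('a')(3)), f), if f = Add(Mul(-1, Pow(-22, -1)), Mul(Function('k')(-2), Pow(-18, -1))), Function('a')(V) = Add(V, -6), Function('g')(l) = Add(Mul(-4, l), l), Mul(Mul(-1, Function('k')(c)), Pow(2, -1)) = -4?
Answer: Rational(4079, 198) ≈ 20.601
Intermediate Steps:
Function('k')(c) = 8 (Function('k')(c) = Mul(-2, -4) = 8)
Function('g')(l) = Mul(-3, l)
Function('a')(V) = Add(-6, V)
f = Rational(-79, 198) (f = Add(Mul(-1, Pow(-22, -1)), Mul(8, Pow(-18, -1))) = Add(Mul(-1, Rational(-1, 22)), Mul(8, Rational(-1, 18))) = Add(Rational(1, 22), Rational(-4, 9)) = Rational(-79, 198) ≈ -0.39899)
Add(Mul(Add(Mul(-1, Function('g')(-4)), 5), Function('a')(3)), f) = Add(Mul(Add(Mul(-1, Mul(-3, -4)), 5), Add(-6, 3)), Rational(-79, 198)) = Add(Mul(Add(Mul(-1, 12), 5), -3), Rational(-79, 198)) = Add(Mul(Add(-12, 5), -3), Rational(-79, 198)) = Add(Mul(-7, -3), Rational(-79, 198)) = Add(21, Rational(-79, 198)) = Rational(4079, 198)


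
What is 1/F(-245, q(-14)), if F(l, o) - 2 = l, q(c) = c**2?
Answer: -1/243 ≈ -0.0041152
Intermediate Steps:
F(l, o) = 2 + l
1/F(-245, q(-14)) = 1/(2 - 245) = 1/(-243) = -1/243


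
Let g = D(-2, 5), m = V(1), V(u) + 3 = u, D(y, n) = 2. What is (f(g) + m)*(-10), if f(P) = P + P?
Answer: -20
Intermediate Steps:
V(u) = -3 + u
m = -2 (m = -3 + 1 = -2)
g = 2
f(P) = 2*P
(f(g) + m)*(-10) = (2*2 - 2)*(-10) = (4 - 2)*(-10) = 2*(-10) = -20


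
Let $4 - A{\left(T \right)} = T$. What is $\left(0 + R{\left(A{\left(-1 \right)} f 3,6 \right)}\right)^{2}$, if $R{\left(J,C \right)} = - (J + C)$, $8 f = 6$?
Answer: $\frac{4761}{16} \approx 297.56$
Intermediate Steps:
$A{\left(T \right)} = 4 - T$
$f = \frac{3}{4}$ ($f = \frac{1}{8} \cdot 6 = \frac{3}{4} \approx 0.75$)
$R{\left(J,C \right)} = - C - J$ ($R{\left(J,C \right)} = - (C + J) = - C - J$)
$\left(0 + R{\left(A{\left(-1 \right)} f 3,6 \right)}\right)^{2} = \left(0 - \left(6 + \left(4 - -1\right) \frac{3}{4} \cdot 3\right)\right)^{2} = \left(0 - \left(6 + \left(4 + 1\right) \frac{3}{4} \cdot 3\right)\right)^{2} = \left(0 - \left(6 + 5 \cdot \frac{3}{4} \cdot 3\right)\right)^{2} = \left(0 - \left(6 + \frac{15}{4} \cdot 3\right)\right)^{2} = \left(0 - \frac{69}{4}\right)^{2} = \left(- \frac{69}{4}\right)^{2} = \frac{4761}{16}$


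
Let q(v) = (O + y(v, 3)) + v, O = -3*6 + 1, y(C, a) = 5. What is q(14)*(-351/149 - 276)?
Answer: -82950/149 ≈ -556.71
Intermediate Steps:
O = -17 (O = -18 + 1 = -17)
q(v) = -12 + v (q(v) = (-17 + 5) + v = -12 + v)
q(14)*(-351/149 - 276) = (-12 + 14)*(-351/149 - 276) = 2*(-351*1/149 - 276) = 2*(-351/149 - 276) = 2*(-41475/149) = -82950/149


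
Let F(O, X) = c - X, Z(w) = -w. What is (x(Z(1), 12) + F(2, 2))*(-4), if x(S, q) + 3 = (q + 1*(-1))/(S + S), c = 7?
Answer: 14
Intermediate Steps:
F(O, X) = 7 - X
x(S, q) = -3 + (-1 + q)/(2*S) (x(S, q) = -3 + (q + 1*(-1))/(S + S) = -3 + (q - 1)/((2*S)) = -3 + (-1 + q)*(1/(2*S)) = -3 + (-1 + q)/(2*S))
(x(Z(1), 12) + F(2, 2))*(-4) = ((-1 + 12 - (-6))/(2*((-1*1))) + (7 - 1*2))*(-4) = ((1/2)*(-1 + 12 - 6*(-1))/(-1) + (7 - 2))*(-4) = ((1/2)*(-1)*(-1 + 12 + 6) + 5)*(-4) = ((1/2)*(-1)*17 + 5)*(-4) = (-17/2 + 5)*(-4) = -7/2*(-4) = 14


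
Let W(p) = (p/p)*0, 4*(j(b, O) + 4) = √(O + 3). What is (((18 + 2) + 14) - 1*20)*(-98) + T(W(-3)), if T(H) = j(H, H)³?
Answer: -5753/4 + 771*√3/64 ≈ -1417.4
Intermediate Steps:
j(b, O) = -4 + √(3 + O)/4 (j(b, O) = -4 + √(O + 3)/4 = -4 + √(3 + O)/4)
W(p) = 0 (W(p) = 1*0 = 0)
T(H) = (-4 + √(3 + H)/4)³
(((18 + 2) + 14) - 1*20)*(-98) + T(W(-3)) = (((18 + 2) + 14) - 1*20)*(-98) + (-16 + √(3 + 0))³/64 = ((20 + 14) - 20)*(-98) + (-16 + √3)³/64 = (34 - 20)*(-98) + (-16 + √3)³/64 = 14*(-98) + (-16 + √3)³/64 = -1372 + (-16 + √3)³/64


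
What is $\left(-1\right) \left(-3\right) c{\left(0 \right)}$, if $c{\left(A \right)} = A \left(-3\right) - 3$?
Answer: $-9$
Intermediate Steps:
$c{\left(A \right)} = -3 - 3 A$ ($c{\left(A \right)} = - 3 A - 3 = -3 - 3 A$)
$\left(-1\right) \left(-3\right) c{\left(0 \right)} = \left(-1\right) \left(-3\right) \left(-3 - 0\right) = 3 \left(-3 + 0\right) = 3 \left(-3\right) = -9$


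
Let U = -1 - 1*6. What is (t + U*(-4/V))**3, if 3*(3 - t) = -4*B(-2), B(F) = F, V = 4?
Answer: 10648/27 ≈ 394.37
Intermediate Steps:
U = -7 (U = -1 - 6 = -7)
t = 1/3 (t = 3 - (-4)*(-2)/3 = 3 - 1/3*8 = 3 - 8/3 = 1/3 ≈ 0.33333)
(t + U*(-4/V))**3 = (1/3 - (-28)/4)**3 = (1/3 - 7*(-1))**3 = (1/3 + 7)**3 = (22/3)**3 = 10648/27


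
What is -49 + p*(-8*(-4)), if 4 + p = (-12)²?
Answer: 4431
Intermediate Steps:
p = 140 (p = -4 + (-12)² = -4 + 144 = 140)
-49 + p*(-8*(-4)) = -49 + 140*(-8*(-4)) = -49 + 140*32 = -49 + 4480 = 4431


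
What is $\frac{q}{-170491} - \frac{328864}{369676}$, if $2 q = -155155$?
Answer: $- \frac{13694906167}{31513215458} \approx -0.43458$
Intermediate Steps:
$q = - \frac{155155}{2}$ ($q = \frac{1}{2} \left(-155155\right) = - \frac{155155}{2} \approx -77578.0$)
$\frac{q}{-170491} - \frac{328864}{369676} = - \frac{155155}{2 \left(-170491\right)} - \frac{328864}{369676} = \left(- \frac{155155}{2}\right) \left(- \frac{1}{170491}\right) - \frac{82216}{92419} = \frac{155155}{340982} - \frac{82216}{92419} = - \frac{13694906167}{31513215458}$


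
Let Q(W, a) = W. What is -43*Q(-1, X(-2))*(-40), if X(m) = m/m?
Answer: -1720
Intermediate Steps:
X(m) = 1
-43*Q(-1, X(-2))*(-40) = -43*(-1)*(-40) = 43*(-40) = -1720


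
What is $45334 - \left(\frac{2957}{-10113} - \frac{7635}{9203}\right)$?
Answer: $\frac{4219337040652}{93069939} \approx 45335.0$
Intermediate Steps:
$45334 - \left(\frac{2957}{-10113} - \frac{7635}{9203}\right) = 45334 - \left(2957 \left(- \frac{1}{10113}\right) - \frac{7635}{9203}\right) = 45334 - \left(- \frac{2957}{10113} - \frac{7635}{9203}\right) = 45334 - - \frac{104426026}{93069939} = 45334 + \frac{104426026}{93069939} = \frac{4219337040652}{93069939}$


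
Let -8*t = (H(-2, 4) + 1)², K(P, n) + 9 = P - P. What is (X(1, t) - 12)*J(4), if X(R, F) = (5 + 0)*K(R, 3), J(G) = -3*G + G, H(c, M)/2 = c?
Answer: 456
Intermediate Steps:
K(P, n) = -9 (K(P, n) = -9 + (P - P) = -9 + 0 = -9)
H(c, M) = 2*c
J(G) = -2*G
t = -9/8 (t = -(2*(-2) + 1)²/8 = -(-4 + 1)²/8 = -⅛*(-3)² = -⅛*9 = -9/8 ≈ -1.1250)
X(R, F) = -45 (X(R, F) = (5 + 0)*(-9) = 5*(-9) = -45)
(X(1, t) - 12)*J(4) = (-45 - 12)*(-2*4) = -57*(-8) = 456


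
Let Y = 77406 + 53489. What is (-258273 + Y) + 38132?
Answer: -89246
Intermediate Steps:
Y = 130895
(-258273 + Y) + 38132 = (-258273 + 130895) + 38132 = -127378 + 38132 = -89246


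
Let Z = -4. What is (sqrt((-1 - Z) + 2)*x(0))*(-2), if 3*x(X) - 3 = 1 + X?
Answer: -8*sqrt(5)/3 ≈ -5.9628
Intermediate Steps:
x(X) = 4/3 + X/3 (x(X) = 1 + (1 + X)/3 = 1 + (1/3 + X/3) = 4/3 + X/3)
(sqrt((-1 - Z) + 2)*x(0))*(-2) = (sqrt((-1 - 1*(-4)) + 2)*(4/3 + (1/3)*0))*(-2) = (sqrt((-1 + 4) + 2)*(4/3 + 0))*(-2) = (sqrt(3 + 2)*(4/3))*(-2) = (sqrt(5)*(4/3))*(-2) = (4*sqrt(5)/3)*(-2) = -8*sqrt(5)/3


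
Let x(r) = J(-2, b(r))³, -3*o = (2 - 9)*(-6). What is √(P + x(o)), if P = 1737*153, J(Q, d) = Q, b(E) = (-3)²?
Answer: √265753 ≈ 515.51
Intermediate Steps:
b(E) = 9
o = -14 (o = -(2 - 9)*(-6)/3 = -(-7)*(-6)/3 = -⅓*42 = -14)
P = 265761
x(r) = -8 (x(r) = (-2)³ = -8)
√(P + x(o)) = √(265761 - 8) = √265753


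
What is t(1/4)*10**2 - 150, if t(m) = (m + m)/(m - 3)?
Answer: -1850/11 ≈ -168.18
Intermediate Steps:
t(m) = 2*m/(-3 + m) (t(m) = (2*m)/(-3 + m) = 2*m/(-3 + m))
t(1/4)*10**2 - 150 = (2/(4*(-3 + 1/4)))*10**2 - 150 = (2*(1/4)/(-3 + 1/4))*100 - 150 = (2*(1/4)/(-11/4))*100 - 150 = (2*(1/4)*(-4/11))*100 - 150 = -2/11*100 - 150 = -200/11 - 150 = -1850/11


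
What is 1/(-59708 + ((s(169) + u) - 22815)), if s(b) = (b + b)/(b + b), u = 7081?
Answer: -1/75441 ≈ -1.3255e-5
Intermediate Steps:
s(b) = 1 (s(b) = (2*b)/((2*b)) = (2*b)*(1/(2*b)) = 1)
1/(-59708 + ((s(169) + u) - 22815)) = 1/(-59708 + ((1 + 7081) - 22815)) = 1/(-59708 + (7082 - 22815)) = 1/(-59708 - 15733) = 1/(-75441) = -1/75441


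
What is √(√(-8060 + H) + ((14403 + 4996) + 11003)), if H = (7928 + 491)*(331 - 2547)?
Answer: √(30402 + 2*I*√4666141) ≈ 174.8 + 12.358*I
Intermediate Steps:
H = -18656504 (H = 8419*(-2216) = -18656504)
√(√(-8060 + H) + ((14403 + 4996) + 11003)) = √(√(-8060 - 18656504) + ((14403 + 4996) + 11003)) = √(√(-18664564) + (19399 + 11003)) = √(2*I*√4666141 + 30402) = √(30402 + 2*I*√4666141)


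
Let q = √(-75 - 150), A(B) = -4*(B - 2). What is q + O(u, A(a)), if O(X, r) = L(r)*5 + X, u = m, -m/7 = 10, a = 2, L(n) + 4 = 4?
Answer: -70 + 15*I ≈ -70.0 + 15.0*I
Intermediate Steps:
L(n) = 0 (L(n) = -4 + 4 = 0)
A(B) = 8 - 4*B (A(B) = -4*(-2 + B) = 8 - 4*B)
m = -70 (m = -7*10 = -70)
u = -70
O(X, r) = X (O(X, r) = 0*5 + X = 0 + X = X)
q = 15*I (q = √(-225) = 15*I ≈ 15.0*I)
q + O(u, A(a)) = 15*I - 70 = -70 + 15*I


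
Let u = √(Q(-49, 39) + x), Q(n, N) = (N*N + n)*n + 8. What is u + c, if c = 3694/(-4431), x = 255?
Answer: -3694/4431 + 3*I*√7985 ≈ -0.83367 + 268.08*I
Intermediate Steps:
c = -3694/4431 (c = 3694*(-1/4431) = -3694/4431 ≈ -0.83367)
Q(n, N) = 8 + n*(n + N²) (Q(n, N) = (N² + n)*n + 8 = (n + N²)*n + 8 = n*(n + N²) + 8 = 8 + n*(n + N²))
u = 3*I*√7985 (u = √((8 + (-49)² - 49*39²) + 255) = √((8 + 2401 - 49*1521) + 255) = √((8 + 2401 - 74529) + 255) = √(-72120 + 255) = √(-71865) = 3*I*√7985 ≈ 268.08*I)
u + c = 3*I*√7985 - 3694/4431 = -3694/4431 + 3*I*√7985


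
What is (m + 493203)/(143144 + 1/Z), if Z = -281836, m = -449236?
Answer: 12391483412/40343132383 ≈ 0.30715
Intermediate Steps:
(m + 493203)/(143144 + 1/Z) = (-449236 + 493203)/(143144 + 1/(-281836)) = 43967/(143144 - 1/281836) = 43967/(40343132383/281836) = 43967*(281836/40343132383) = 12391483412/40343132383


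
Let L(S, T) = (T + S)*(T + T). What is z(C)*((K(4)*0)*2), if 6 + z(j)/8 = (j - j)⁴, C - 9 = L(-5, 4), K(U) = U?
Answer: 0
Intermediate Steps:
L(S, T) = 2*T*(S + T) (L(S, T) = (S + T)*(2*T) = 2*T*(S + T))
C = 1 (C = 9 + 2*4*(-5 + 4) = 9 + 2*4*(-1) = 9 - 8 = 1)
z(j) = -48 (z(j) = -48 + 8*(j - j)⁴ = -48 + 8*0⁴ = -48 + 8*0 = -48 + 0 = -48)
z(C)*((K(4)*0)*2) = -48*4*0*2 = -0*2 = -48*0 = 0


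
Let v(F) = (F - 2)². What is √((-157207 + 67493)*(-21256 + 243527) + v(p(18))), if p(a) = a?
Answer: I*√19940820238 ≈ 1.4121e+5*I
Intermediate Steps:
v(F) = (-2 + F)²
√((-157207 + 67493)*(-21256 + 243527) + v(p(18))) = √((-157207 + 67493)*(-21256 + 243527) + (-2 + 18)²) = √(-89714*222271 + 16²) = √(-19940820494 + 256) = √(-19940820238) = I*√19940820238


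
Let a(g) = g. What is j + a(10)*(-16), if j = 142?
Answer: -18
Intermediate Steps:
j + a(10)*(-16) = 142 + 10*(-16) = 142 - 160 = -18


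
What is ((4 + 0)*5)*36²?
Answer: 25920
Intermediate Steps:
((4 + 0)*5)*36² = (4*5)*1296 = 20*1296 = 25920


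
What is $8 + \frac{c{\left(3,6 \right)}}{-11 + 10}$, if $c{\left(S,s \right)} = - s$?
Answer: $14$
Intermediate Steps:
$8 + \frac{c{\left(3,6 \right)}}{-11 + 10} = 8 + \frac{\left(-1\right) 6}{-11 + 10} = 8 - \frac{6}{-1} = 8 - -6 = 8 + 6 = 14$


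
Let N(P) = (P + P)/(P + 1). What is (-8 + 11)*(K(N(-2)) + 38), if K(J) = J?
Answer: 126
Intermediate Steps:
N(P) = 2*P/(1 + P) (N(P) = (2*P)/(1 + P) = 2*P/(1 + P))
(-8 + 11)*(K(N(-2)) + 38) = (-8 + 11)*(2*(-2)/(1 - 2) + 38) = 3*(2*(-2)/(-1) + 38) = 3*(2*(-2)*(-1) + 38) = 3*(4 + 38) = 3*42 = 126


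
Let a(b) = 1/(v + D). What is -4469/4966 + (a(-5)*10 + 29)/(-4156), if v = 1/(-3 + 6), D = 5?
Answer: -74905957/82554784 ≈ -0.90735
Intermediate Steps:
v = 1/3 ≈ 0.33333
a(b) = 3/16 (a(b) = 1/(1/3 + 5) = 1/(16/3) = 3/16)
-4469/4966 + (a(-5)*10 + 29)/(-4156) = -4469/4966 + ((3/16)*10 + 29)/(-4156) = -4469*1/4966 + (15/8 + 29)*(-1/4156) = -4469/4966 + (247/8)*(-1/4156) = -4469/4966 - 247/33248 = -74905957/82554784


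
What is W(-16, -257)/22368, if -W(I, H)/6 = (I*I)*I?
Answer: 256/233 ≈ 1.0987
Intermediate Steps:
W(I, H) = -6*I³ (W(I, H) = -6*I*I*I = -6*I²*I = -6*I³)
W(-16, -257)/22368 = -6*(-16)³/22368 = -6*(-4096)*(1/22368) = 24576*(1/22368) = 256/233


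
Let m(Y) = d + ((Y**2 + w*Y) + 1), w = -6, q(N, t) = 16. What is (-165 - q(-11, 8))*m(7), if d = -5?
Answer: -543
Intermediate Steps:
m(Y) = -4 + Y**2 - 6*Y (m(Y) = -5 + ((Y**2 - 6*Y) + 1) = -5 + (1 + Y**2 - 6*Y) = -4 + Y**2 - 6*Y)
(-165 - q(-11, 8))*m(7) = (-165 - 1*16)*(-4 + 7**2 - 6*7) = (-165 - 16)*(-4 + 49 - 42) = -181*3 = -543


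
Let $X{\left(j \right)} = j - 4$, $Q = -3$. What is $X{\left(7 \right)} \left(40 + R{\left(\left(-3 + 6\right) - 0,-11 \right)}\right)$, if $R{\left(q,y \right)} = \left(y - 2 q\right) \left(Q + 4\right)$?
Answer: $69$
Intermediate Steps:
$X{\left(j \right)} = -4 + j$
$R{\left(q,y \right)} = y - 2 q$ ($R{\left(q,y \right)} = \left(y - 2 q\right) \left(-3 + 4\right) = \left(y - 2 q\right) 1 = y - 2 q$)
$X{\left(7 \right)} \left(40 + R{\left(\left(-3 + 6\right) - 0,-11 \right)}\right) = \left(-4 + 7\right) \left(40 - \left(11 + 2 \left(\left(-3 + 6\right) - 0\right)\right)\right) = 3 \left(40 - \left(11 + 2 \left(3 + 0\right)\right)\right) = 3 \left(40 - 17\right) = 3 \cdot 23 = 69$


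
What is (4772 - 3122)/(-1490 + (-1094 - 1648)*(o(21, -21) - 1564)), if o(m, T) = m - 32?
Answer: 165/431716 ≈ 0.00038220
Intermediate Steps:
o(m, T) = -32 + m
(4772 - 3122)/(-1490 + (-1094 - 1648)*(o(21, -21) - 1564)) = (4772 - 3122)/(-1490 + (-1094 - 1648)*((-32 + 21) - 1564)) = 1650/(-1490 - 2742*(-11 - 1564)) = 1650/(-1490 - 2742*(-1575)) = 1650/(-1490 + 4318650) = 1650/4317160 = 1650*(1/4317160) = 165/431716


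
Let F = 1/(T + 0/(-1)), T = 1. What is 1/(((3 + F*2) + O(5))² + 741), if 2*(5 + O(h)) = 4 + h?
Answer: 4/3045 ≈ 0.0013136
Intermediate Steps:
F = 1 (F = 1/(1 + 0/(-1)) = 1/(1 + 0*(-1)) = 1/(1 + 0) = 1/1 = 1)
O(h) = -3 + h/2 (O(h) = -5 + (4 + h)/2 = -5 + (2 + h/2) = -3 + h/2)
1/(((3 + F*2) + O(5))² + 741) = 1/(((3 + 1*2) + (-3 + (½)*5))² + 741) = 1/(((3 + 2) + (-3 + 5/2))² + 741) = 1/((5 - ½)² + 741) = 1/((9/2)² + 741) = 1/(81/4 + 741) = 1/(3045/4) = 4/3045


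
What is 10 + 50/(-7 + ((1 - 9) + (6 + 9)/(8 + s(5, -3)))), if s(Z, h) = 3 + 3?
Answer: 250/39 ≈ 6.4103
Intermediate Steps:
s(Z, h) = 6
10 + 50/(-7 + ((1 - 9) + (6 + 9)/(8 + s(5, -3)))) = 10 + 50/(-7 + ((1 - 9) + (6 + 9)/(8 + 6))) = 10 + 50/(-7 + (-8 + 15/14)) = 10 + 50/(-7 - 97/14) = 10 + 50/(-195/14) = 10 + 50*(-14/195) = 10 - 140/39 = 250/39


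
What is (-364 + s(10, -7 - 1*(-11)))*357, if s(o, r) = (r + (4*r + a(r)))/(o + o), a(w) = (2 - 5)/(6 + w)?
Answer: -25919271/200 ≈ -1.2960e+5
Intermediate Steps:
a(w) = -3/(6 + w)
s(o, r) = (-3/(6 + r) + 5*r)/(2*o) (s(o, r) = (r + (4*r - 3/(6 + r)))/(o + o) = (r + (-3/(6 + r) + 4*r))/((2*o)) = (-3/(6 + r) + 5*r)*(1/(2*o)) = (-3/(6 + r) + 5*r)/(2*o))
(-364 + s(10, -7 - 1*(-11)))*357 = (-364 + (1/2)*(-3 + 5*(-7 - 1*(-11))*(6 + (-7 - 1*(-11))))/(10*(6 + (-7 - 1*(-11)))))*357 = (-364 + (1/2)*(1/10)*(-3 + 5*(-7 + 11)*(6 + (-7 + 11)))/(6 + (-7 + 11)))*357 = (-364 + (1/2)*(1/10)*(-3 + 5*4*(6 + 4))/(6 + 4))*357 = (-364 + (1/2)*(1/10)*(-3 + 5*4*10)/10)*357 = (-364 + (1/2)*(1/10)*(1/10)*(-3 + 200))*357 = (-364 + (1/2)*(1/10)*(1/10)*197)*357 = (-364 + 197/200)*357 = -72603/200*357 = -25919271/200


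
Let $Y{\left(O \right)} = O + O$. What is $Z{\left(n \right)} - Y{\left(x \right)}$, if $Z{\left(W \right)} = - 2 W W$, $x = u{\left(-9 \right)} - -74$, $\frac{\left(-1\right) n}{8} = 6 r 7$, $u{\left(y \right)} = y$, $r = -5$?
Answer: $-5644930$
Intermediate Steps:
$n = 1680$ ($n = - 8 \cdot 6 \left(-5\right) 7 = - 8 \left(\left(-30\right) 7\right) = \left(-8\right) \left(-210\right) = 1680$)
$x = 65$ ($x = -9 - -74 = -9 + 74 = 65$)
$Y{\left(O \right)} = 2 O$
$Z{\left(W \right)} = - 2 W^{2}$
$Z{\left(n \right)} - Y{\left(x \right)} = - 2 \cdot 1680^{2} - 2 \cdot 65 = \left(-2\right) 2822400 - 130 = -5644800 - 130 = -5644930$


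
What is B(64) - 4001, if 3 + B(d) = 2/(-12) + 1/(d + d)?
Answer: -1537597/384 ≈ -4004.2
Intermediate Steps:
B(d) = -19/6 + 1/(2*d) (B(d) = -3 + (2/(-12) + 1/(d + d)) = -3 + (2*(-1/12) + 1/(2*d)) = -3 + (-⅙ + 1/(2*d)) = -19/6 + 1/(2*d))
B(64) - 4001 = (⅙)*(3 - 19*64)/64 - 4001 = (⅙)*(1/64)*(3 - 1216) - 4001 = (⅙)*(1/64)*(-1213) - 4001 = -1213/384 - 4001 = -1537597/384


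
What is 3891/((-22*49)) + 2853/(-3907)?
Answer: -18277671/4211746 ≈ -4.3397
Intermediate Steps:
3891/((-22*49)) + 2853/(-3907) = 3891/(-1078) + 2853*(-1/3907) = 3891*(-1/1078) - 2853/3907 = -3891/1078 - 2853/3907 = -18277671/4211746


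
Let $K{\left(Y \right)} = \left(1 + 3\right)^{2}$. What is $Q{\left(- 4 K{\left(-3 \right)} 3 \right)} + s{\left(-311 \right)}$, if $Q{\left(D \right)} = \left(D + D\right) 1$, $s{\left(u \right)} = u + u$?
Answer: $-1006$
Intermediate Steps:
$K{\left(Y \right)} = 16$ ($K{\left(Y \right)} = 4^{2} = 16$)
$s{\left(u \right)} = 2 u$
$Q{\left(D \right)} = 2 D$ ($Q{\left(D \right)} = 2 D 1 = 2 D$)
$Q{\left(- 4 K{\left(-3 \right)} 3 \right)} + s{\left(-311 \right)} = 2 \left(-4\right) 16 \cdot 3 + 2 \left(-311\right) = 2 \left(\left(-64\right) 3\right) - 622 = 2 \left(-192\right) - 622 = -384 - 622 = -1006$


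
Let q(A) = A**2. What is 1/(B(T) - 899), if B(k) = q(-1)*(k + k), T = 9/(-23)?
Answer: -23/20695 ≈ -0.0011114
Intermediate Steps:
T = -9/23 (T = 9*(-1/23) = -9/23 ≈ -0.39130)
B(k) = 2*k (B(k) = (-1)**2*(k + k) = 1*(2*k) = 2*k)
1/(B(T) - 899) = 1/(2*(-9/23) - 899) = 1/(-18/23 - 899) = 1/(-20695/23) = -23/20695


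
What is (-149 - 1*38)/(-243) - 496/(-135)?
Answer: 5399/1215 ≈ 4.4436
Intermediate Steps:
(-149 - 1*38)/(-243) - 496/(-135) = (-149 - 38)*(-1/243) - 496*(-1/135) = -187*(-1/243) + 496/135 = 187/243 + 496/135 = 5399/1215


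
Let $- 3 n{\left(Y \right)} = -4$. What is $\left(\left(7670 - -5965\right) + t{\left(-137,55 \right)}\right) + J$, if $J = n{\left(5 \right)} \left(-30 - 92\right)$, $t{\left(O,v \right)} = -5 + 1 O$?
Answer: $\frac{39991}{3} \approx 13330.0$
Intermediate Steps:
$n{\left(Y \right)} = \frac{4}{3}$ ($n{\left(Y \right)} = \left(- \frac{1}{3}\right) \left(-4\right) = \frac{4}{3}$)
$t{\left(O,v \right)} = -5 + O$
$J = - \frac{488}{3}$ ($J = \frac{4 \left(-30 - 92\right)}{3} = \frac{4}{3} \left(-122\right) = - \frac{488}{3} \approx -162.67$)
$\left(\left(7670 - -5965\right) + t{\left(-137,55 \right)}\right) + J = \left(\left(7670 - -5965\right) - 142\right) - \frac{488}{3} = \left(\left(7670 + 5965\right) - 142\right) - \frac{488}{3} = \left(13635 - 142\right) - \frac{488}{3} = 13493 - \frac{488}{3} = \frac{39991}{3}$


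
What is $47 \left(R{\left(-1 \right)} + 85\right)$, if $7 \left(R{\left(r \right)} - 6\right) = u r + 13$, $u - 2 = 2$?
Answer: $\frac{30362}{7} \approx 4337.4$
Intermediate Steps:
$u = 4$ ($u = 2 + 2 = 4$)
$R{\left(r \right)} = \frac{55}{7} + \frac{4 r}{7}$ ($R{\left(r \right)} = 6 + \frac{4 r + 13}{7} = 6 + \frac{13 + 4 r}{7} = 6 + \left(\frac{13}{7} + \frac{4 r}{7}\right) = \frac{55}{7} + \frac{4 r}{7}$)
$47 \left(R{\left(-1 \right)} + 85\right) = 47 \left(\left(\frac{55}{7} + \frac{4}{7} \left(-1\right)\right) + 85\right) = 47 \left(\left(\frac{55}{7} - \frac{4}{7}\right) + 85\right) = 47 \left(\frac{51}{7} + 85\right) = 47 \cdot \frac{646}{7} = \frac{30362}{7}$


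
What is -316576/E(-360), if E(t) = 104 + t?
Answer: 9893/8 ≈ 1236.6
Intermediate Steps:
-316576/E(-360) = -316576/(104 - 360) = -316576/(-256) = -316576*(-1/256) = 9893/8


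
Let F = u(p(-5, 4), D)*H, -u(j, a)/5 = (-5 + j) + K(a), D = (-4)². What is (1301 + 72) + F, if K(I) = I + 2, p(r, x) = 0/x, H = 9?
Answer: 788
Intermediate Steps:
p(r, x) = 0
K(I) = 2 + I
D = 16
u(j, a) = 15 - 5*a - 5*j (u(j, a) = -5*((-5 + j) + (2 + a)) = -5*(-3 + a + j) = 15 - 5*a - 5*j)
F = -585 (F = (15 - 5*16 - 5*0)*9 = (15 - 80 + 0)*9 = -65*9 = -585)
(1301 + 72) + F = (1301 + 72) - 585 = 1373 - 585 = 788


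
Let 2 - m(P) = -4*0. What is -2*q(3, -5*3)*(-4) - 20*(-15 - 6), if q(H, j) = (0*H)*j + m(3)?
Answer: 436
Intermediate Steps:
m(P) = 2 (m(P) = 2 - (-4)*0 = 2 - 1*0 = 2 + 0 = 2)
q(H, j) = 2 (q(H, j) = (0*H)*j + 2 = 0*j + 2 = 0 + 2 = 2)
-2*q(3, -5*3)*(-4) - 20*(-15 - 6) = -2*2*(-4) - 20*(-15 - 6) = -4*(-4) - 20*(-21) = 16 + 420 = 436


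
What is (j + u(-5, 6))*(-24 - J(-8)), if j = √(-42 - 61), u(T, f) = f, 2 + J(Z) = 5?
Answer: -162 - 27*I*√103 ≈ -162.0 - 274.02*I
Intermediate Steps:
J(Z) = 3 (J(Z) = -2 + 5 = 3)
j = I*√103 (j = √(-103) = I*√103 ≈ 10.149*I)
(j + u(-5, 6))*(-24 - J(-8)) = (I*√103 + 6)*(-24 - 1*3) = (6 + I*√103)*(-24 - 3) = (6 + I*√103)*(-27) = -162 - 27*I*√103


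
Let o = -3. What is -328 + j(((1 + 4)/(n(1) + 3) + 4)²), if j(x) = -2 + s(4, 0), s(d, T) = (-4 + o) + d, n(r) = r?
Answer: -333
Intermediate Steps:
s(d, T) = -7 + d (s(d, T) = (-4 - 3) + d = -7 + d)
j(x) = -5 (j(x) = -2 + (-7 + 4) = -2 - 3 = -5)
-328 + j(((1 + 4)/(n(1) + 3) + 4)²) = -328 - 5 = -333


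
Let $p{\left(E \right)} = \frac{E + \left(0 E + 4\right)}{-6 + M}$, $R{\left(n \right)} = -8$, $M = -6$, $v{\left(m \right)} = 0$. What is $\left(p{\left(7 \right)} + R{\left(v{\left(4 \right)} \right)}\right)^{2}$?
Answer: $\frac{11449}{144} \approx 79.507$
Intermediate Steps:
$p{\left(E \right)} = - \frac{1}{3} - \frac{E}{12}$ ($p{\left(E \right)} = \frac{E + \left(0 E + 4\right)}{-6 - 6} = \frac{E + \left(0 + 4\right)}{-12} = \left(E + 4\right) \left(- \frac{1}{12}\right) = \left(4 + E\right) \left(- \frac{1}{12}\right) = - \frac{1}{3} - \frac{E}{12}$)
$\left(p{\left(7 \right)} + R{\left(v{\left(4 \right)} \right)}\right)^{2} = \left(\left(- \frac{1}{3} - \frac{7}{12}\right) - 8\right)^{2} = \left(- \frac{11}{12} - 8\right)^{2} = \left(- \frac{107}{12}\right)^{2} = \frac{11449}{144}$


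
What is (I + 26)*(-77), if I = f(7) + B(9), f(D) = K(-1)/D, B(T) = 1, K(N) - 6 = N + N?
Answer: -2123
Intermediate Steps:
K(N) = 6 + 2*N (K(N) = 6 + (N + N) = 6 + 2*N)
f(D) = 4/D (f(D) = (6 + 2*(-1))/D = (6 - 2)/D = 4/D)
I = 11/7 (I = 4/7 + 1 = 11/7 ≈ 1.5714)
(I + 26)*(-77) = (11/7 + 26)*(-77) = (193/7)*(-77) = -2123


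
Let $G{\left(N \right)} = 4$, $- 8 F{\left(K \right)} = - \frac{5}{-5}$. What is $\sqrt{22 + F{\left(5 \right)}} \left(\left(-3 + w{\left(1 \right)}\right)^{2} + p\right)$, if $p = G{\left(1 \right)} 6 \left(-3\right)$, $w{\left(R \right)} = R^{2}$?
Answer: $- 85 \sqrt{14} \approx -318.04$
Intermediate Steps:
$F{\left(K \right)} = - \frac{1}{8}$ ($F{\left(K \right)} = - \frac{\left(-5\right) \frac{1}{-5}}{8} = - \frac{\left(-5\right) \left(- \frac{1}{5}\right)}{8} = \left(- \frac{1}{8}\right) 1 = - \frac{1}{8}$)
$p = -72$ ($p = 4 \cdot 6 \left(-3\right) = 24 \left(-3\right) = -72$)
$\sqrt{22 + F{\left(5 \right)}} \left(\left(-3 + w{\left(1 \right)}\right)^{2} + p\right) = \sqrt{22 - \frac{1}{8}} \left(\left(-3 + 1^{2}\right)^{2} - 72\right) = \sqrt{\frac{175}{8}} \left(\left(-3 + 1\right)^{2} - 72\right) = \frac{5 \sqrt{14}}{4} \left(\left(-2\right)^{2} - 72\right) = \frac{5 \sqrt{14}}{4} \left(4 - 72\right) = \frac{5 \sqrt{14}}{4} \left(-68\right) = - 85 \sqrt{14}$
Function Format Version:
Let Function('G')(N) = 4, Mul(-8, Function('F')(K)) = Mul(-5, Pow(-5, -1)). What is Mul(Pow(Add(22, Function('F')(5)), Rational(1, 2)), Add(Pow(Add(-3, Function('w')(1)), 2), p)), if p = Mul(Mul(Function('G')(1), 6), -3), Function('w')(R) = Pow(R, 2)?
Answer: Mul(-85, Pow(14, Rational(1, 2))) ≈ -318.04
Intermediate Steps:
Function('F')(K) = Rational(-1, 8) (Function('F')(K) = Mul(Rational(-1, 8), Mul(-5, Pow(-5, -1))) = Mul(Rational(-1, 8), Mul(-5, Rational(-1, 5))) = Mul(Rational(-1, 8), 1) = Rational(-1, 8))
p = -72 (p = Mul(Mul(4, 6), -3) = Mul(24, -3) = -72)
Mul(Pow(Add(22, Function('F')(5)), Rational(1, 2)), Add(Pow(Add(-3, Function('w')(1)), 2), p)) = Mul(Pow(Add(22, Rational(-1, 8)), Rational(1, 2)), Add(Pow(Add(-3, Pow(1, 2)), 2), -72)) = Mul(Pow(Rational(175, 8), Rational(1, 2)), Add(Pow(Add(-3, 1), 2), -72)) = Mul(Mul(Rational(5, 4), Pow(14, Rational(1, 2))), Add(Pow(-2, 2), -72)) = Mul(Mul(Rational(5, 4), Pow(14, Rational(1, 2))), Add(4, -72)) = Mul(Mul(Rational(5, 4), Pow(14, Rational(1, 2))), -68) = Mul(-85, Pow(14, Rational(1, 2)))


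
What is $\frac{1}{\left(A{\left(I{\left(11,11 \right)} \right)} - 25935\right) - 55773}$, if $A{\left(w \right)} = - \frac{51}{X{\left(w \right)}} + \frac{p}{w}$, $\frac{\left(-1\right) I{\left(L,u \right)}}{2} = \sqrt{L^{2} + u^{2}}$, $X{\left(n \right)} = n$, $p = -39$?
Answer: $- \frac{6591112}{538546578621} - \frac{55 \sqrt{2}}{179515526207} \approx -1.2239 \cdot 10^{-5}$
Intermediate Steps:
$I{\left(L,u \right)} = - 2 \sqrt{L^{2} + u^{2}}$
$A{\left(w \right)} = - \frac{90}{w}$ ($A{\left(w \right)} = - \frac{51}{w} - \frac{39}{w} = - \frac{90}{w}$)
$\frac{1}{\left(A{\left(I{\left(11,11 \right)} \right)} - 25935\right) - 55773} = \frac{1}{\left(- \frac{90}{\left(-2\right) \sqrt{11^{2} + 11^{2}}} - 25935\right) - 55773} = \frac{1}{\left(- \frac{90}{\left(-2\right) \sqrt{121 + 121}} - 25935\right) - 55773} = \frac{1}{\left(- \frac{90}{\left(-2\right) \sqrt{242}} - 25935\right) - 55773} = \frac{1}{\left(- \frac{90}{\left(-2\right) 11 \sqrt{2}} - 25935\right) - 55773} = \frac{1}{\left(- \frac{90}{\left(-22\right) \sqrt{2}} - 25935\right) - 55773} = \frac{1}{\left(- 90 \left(- \frac{\sqrt{2}}{44}\right) - 25935\right) - 55773} = \frac{1}{\left(\frac{45 \sqrt{2}}{22} - 25935\right) - 55773} = \frac{1}{\left(-25935 + \frac{45 \sqrt{2}}{22}\right) - 55773} = \frac{1}{-81708 + \frac{45 \sqrt{2}}{22}}$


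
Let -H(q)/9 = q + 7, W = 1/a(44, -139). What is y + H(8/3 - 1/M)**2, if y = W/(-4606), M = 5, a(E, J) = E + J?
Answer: 15881690669/2187850 ≈ 7259.0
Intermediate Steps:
W = -1/95 (W = 1/(44 - 139) = 1/(-95) = -1/95 ≈ -0.010526)
H(q) = -63 - 9*q (H(q) = -9*(q + 7) = -9*(7 + q) = -63 - 9*q)
y = 1/437570 (y = -1/95/(-4606) = -1/95*(-1/4606) = 1/437570 ≈ 2.2853e-6)
y + H(8/3 - 1/M)**2 = 1/437570 + (-63 - 9*(8/3 - 1/5))**2 = 1/437570 + (-63 - 9*37/15)**2 = 1/437570 + (-63 - 111/5)**2 = 1/437570 + (-426/5)**2 = 1/437570 + 181476/25 = 15881690669/2187850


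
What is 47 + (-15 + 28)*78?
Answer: 1061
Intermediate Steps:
47 + (-15 + 28)*78 = 47 + 13*78 = 47 + 1014 = 1061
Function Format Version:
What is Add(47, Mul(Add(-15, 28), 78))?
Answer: 1061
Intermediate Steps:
Add(47, Mul(Add(-15, 28), 78)) = Add(47, Mul(13, 78)) = Add(47, 1014) = 1061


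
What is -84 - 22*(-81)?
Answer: 1698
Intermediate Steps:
-84 - 22*(-81) = -84 + 1782 = 1698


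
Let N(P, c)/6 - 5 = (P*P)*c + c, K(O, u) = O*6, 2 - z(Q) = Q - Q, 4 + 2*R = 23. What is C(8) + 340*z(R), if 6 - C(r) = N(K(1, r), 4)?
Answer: -232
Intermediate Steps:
R = 19/2 (R = -2 + (½)*23 = -2 + 23/2 = 19/2 ≈ 9.5000)
z(Q) = 2 (z(Q) = 2 - (Q - Q) = 2 - 1*0 = 2 + 0 = 2)
K(O, u) = 6*O
N(P, c) = 30 + 6*c + 6*c*P² (N(P, c) = 30 + 6*((P*P)*c + c) = 30 + 6*(P²*c + c) = 30 + 6*(c*P² + c) = 30 + 6*(c + c*P²) = 30 + (6*c + 6*c*P²) = 30 + 6*c + 6*c*P²)
C(r) = -912 (C(r) = 6 - (30 + 6*4 + 6*4*(6*1)²) = 6 - (30 + 24 + 6*4*6²) = 6 - (30 + 24 + 6*4*36) = 6 - (30 + 24 + 864) = 6 - 1*918 = 6 - 918 = -912)
C(8) + 340*z(R) = -912 + 340*2 = -912 + 680 = -232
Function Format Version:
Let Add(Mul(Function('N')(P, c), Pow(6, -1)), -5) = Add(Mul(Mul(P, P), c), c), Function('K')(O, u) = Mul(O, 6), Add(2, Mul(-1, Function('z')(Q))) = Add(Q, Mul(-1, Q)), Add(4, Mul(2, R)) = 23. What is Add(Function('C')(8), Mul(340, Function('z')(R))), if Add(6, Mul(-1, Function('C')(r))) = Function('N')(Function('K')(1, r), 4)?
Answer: -232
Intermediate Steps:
R = Rational(19, 2) (R = Add(-2, Mul(Rational(1, 2), 23)) = Add(-2, Rational(23, 2)) = Rational(19, 2) ≈ 9.5000)
Function('z')(Q) = 2 (Function('z')(Q) = Add(2, Mul(-1, Add(Q, Mul(-1, Q)))) = Add(2, Mul(-1, 0)) = Add(2, 0) = 2)
Function('K')(O, u) = Mul(6, O)
Function('N')(P, c) = Add(30, Mul(6, c), Mul(6, c, Pow(P, 2))) (Function('N')(P, c) = Add(30, Mul(6, Add(Mul(Mul(P, P), c), c))) = Add(30, Mul(6, Add(Mul(Pow(P, 2), c), c))) = Add(30, Mul(6, Add(Mul(c, Pow(P, 2)), c))) = Add(30, Mul(6, Add(c, Mul(c, Pow(P, 2))))) = Add(30, Add(Mul(6, c), Mul(6, c, Pow(P, 2)))) = Add(30, Mul(6, c), Mul(6, c, Pow(P, 2))))
Function('C')(r) = -912 (Function('C')(r) = Add(6, Mul(-1, Add(30, Mul(6, 4), Mul(6, 4, Pow(Mul(6, 1), 2))))) = Add(6, Mul(-1, Add(30, 24, Mul(6, 4, Pow(6, 2))))) = Add(6, Mul(-1, Add(30, 24, Mul(6, 4, 36)))) = Add(6, Mul(-1, Add(30, 24, 864))) = Add(6, Mul(-1, 918)) = Add(6, -918) = -912)
Add(Function('C')(8), Mul(340, Function('z')(R))) = Add(-912, Mul(340, 2)) = Add(-912, 680) = -232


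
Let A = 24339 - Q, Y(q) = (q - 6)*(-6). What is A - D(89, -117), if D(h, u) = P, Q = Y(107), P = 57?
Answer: 24888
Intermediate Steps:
Y(q) = 36 - 6*q (Y(q) = (-6 + q)*(-6) = 36 - 6*q)
Q = -606 (Q = 36 - 6*107 = 36 - 642 = -606)
D(h, u) = 57
A = 24945 (A = 24339 - 1*(-606) = 24339 + 606 = 24945)
A - D(89, -117) = 24945 - 1*57 = 24945 - 57 = 24888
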